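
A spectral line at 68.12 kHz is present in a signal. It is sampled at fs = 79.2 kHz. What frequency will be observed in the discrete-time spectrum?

11.08 kHz

68.12 kHz > fs/2 = 39.6 kHz, folds to fs − 68.12 kHz = 11.08 kHz.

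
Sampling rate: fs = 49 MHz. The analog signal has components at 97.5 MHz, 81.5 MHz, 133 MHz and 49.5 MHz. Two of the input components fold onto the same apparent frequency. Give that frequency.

0.5 MHz

fs/2 = 24.5 MHz.
97.5 MHz mod fs = 48.5 MHz.
48.5 MHz > fs/2 = 24.5 MHz, folds to fs − 48.5 MHz = 0.5 MHz.
81.5 MHz mod fs = 32.5 MHz.
32.5 MHz > fs/2 = 24.5 MHz, folds to fs − 32.5 MHz = 16.5 MHz.
133 MHz mod fs = 35 MHz.
35 MHz > fs/2 = 24.5 MHz, folds to fs − 35 MHz = 14 MHz.
49.5 MHz mod fs = 0.5 MHz.
0.5 MHz ≤ fs/2 = 24.5 MHz, appears at 0.5 MHz.
49.5 MHz and 97.5 MHz both map to 0.5 MHz.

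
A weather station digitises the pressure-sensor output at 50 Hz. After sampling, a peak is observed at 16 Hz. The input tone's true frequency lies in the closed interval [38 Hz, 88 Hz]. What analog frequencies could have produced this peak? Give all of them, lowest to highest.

Frequencies that alias to 16 Hz are k·fs ± 16 Hz for integer k ≥ 0.
k=0: 16 Hz.
k=1: 34 Hz, 66 Hz.
k=2: 84 Hz, 116 Hz.
k=3: 134 Hz, 166 Hz.
Within [38 Hz, 88 Hz]: 66 Hz, 84 Hz.

66 Hz, 84 Hz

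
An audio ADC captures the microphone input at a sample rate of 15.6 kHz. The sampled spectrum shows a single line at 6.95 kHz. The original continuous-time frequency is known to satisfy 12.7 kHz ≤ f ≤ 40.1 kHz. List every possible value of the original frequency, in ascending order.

Frequencies that alias to 6.95 kHz are k·fs ± 6.95 kHz for integer k ≥ 0.
k=0: 6.95 kHz.
k=1: 8.65 kHz, 22.55 kHz.
k=2: 24.25 kHz, 38.15 kHz.
k=3: 39.85 kHz, 53.75 kHz.
k=4: 55.45 kHz, 69.35 kHz.
Within [12.7 kHz, 40.1 kHz]: 22.55 kHz, 24.25 kHz, 38.15 kHz, 39.85 kHz.

22.55 kHz, 24.25 kHz, 38.15 kHz, 39.85 kHz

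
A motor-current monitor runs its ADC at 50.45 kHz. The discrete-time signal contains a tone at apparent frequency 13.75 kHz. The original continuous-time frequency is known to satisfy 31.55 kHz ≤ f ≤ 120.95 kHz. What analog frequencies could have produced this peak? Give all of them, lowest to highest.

36.7 kHz, 64.2 kHz, 87.15 kHz, 114.65 kHz

Frequencies that alias to 13.75 kHz are k·fs ± 13.75 kHz for integer k ≥ 0.
k=0: 13.75 kHz.
k=1: 36.7 kHz, 64.2 kHz.
k=2: 87.15 kHz, 114.65 kHz.
k=3: 137.6 kHz, 165.1 kHz.
Within [31.55 kHz, 120.95 kHz]: 36.7 kHz, 64.2 kHz, 87.15 kHz, 114.65 kHz.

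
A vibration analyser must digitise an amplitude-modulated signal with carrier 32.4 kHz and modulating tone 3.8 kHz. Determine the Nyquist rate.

72.4 kHz

AM sidebands sit at fc ± fm = 28.6 kHz and 36.2 kHz.
Highest-frequency component: 36.2 kHz.
Nyquist rate = 2 × 36.2 kHz = 72.4 kHz.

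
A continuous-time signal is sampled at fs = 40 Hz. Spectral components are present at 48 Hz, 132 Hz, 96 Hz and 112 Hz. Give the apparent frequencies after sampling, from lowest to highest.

fs/2 = 20 Hz.
48 Hz mod fs = 8 Hz.
8 Hz ≤ fs/2 = 20 Hz, appears at 8 Hz.
132 Hz mod fs = 12 Hz.
12 Hz ≤ fs/2 = 20 Hz, appears at 12 Hz.
96 Hz mod fs = 16 Hz.
16 Hz ≤ fs/2 = 20 Hz, appears at 16 Hz.
112 Hz mod fs = 32 Hz.
32 Hz > fs/2 = 20 Hz, folds to fs − 32 Hz = 8 Hz.
Distinct values: {8 Hz, 12 Hz, 16 Hz}.

8 Hz, 12 Hz, 16 Hz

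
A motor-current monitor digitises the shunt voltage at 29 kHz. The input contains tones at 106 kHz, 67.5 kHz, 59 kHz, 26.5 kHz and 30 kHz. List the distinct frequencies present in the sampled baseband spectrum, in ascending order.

1 kHz, 2.5 kHz, 9.5 kHz, 10 kHz

fs/2 = 14.5 kHz.
106 kHz mod fs = 19 kHz.
19 kHz > fs/2 = 14.5 kHz, folds to fs − 19 kHz = 10 kHz.
67.5 kHz mod fs = 9.5 kHz.
9.5 kHz ≤ fs/2 = 14.5 kHz, appears at 9.5 kHz.
59 kHz mod fs = 1 kHz.
1 kHz ≤ fs/2 = 14.5 kHz, appears at 1 kHz.
26.5 kHz > fs/2 = 14.5 kHz, folds to fs − 26.5 kHz = 2.5 kHz.
30 kHz mod fs = 1 kHz.
1 kHz ≤ fs/2 = 14.5 kHz, appears at 1 kHz.
Distinct values: {1 kHz, 2.5 kHz, 9.5 kHz, 10 kHz}.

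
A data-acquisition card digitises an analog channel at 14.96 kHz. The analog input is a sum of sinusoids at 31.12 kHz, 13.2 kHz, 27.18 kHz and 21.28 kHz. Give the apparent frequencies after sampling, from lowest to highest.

1.2 kHz, 1.76 kHz, 2.74 kHz, 6.32 kHz

fs/2 = 7.48 kHz.
31.12 kHz mod fs = 1.2 kHz.
1.2 kHz ≤ fs/2 = 7.48 kHz, appears at 1.2 kHz.
13.2 kHz > fs/2 = 7.48 kHz, folds to fs − 13.2 kHz = 1.76 kHz.
27.18 kHz mod fs = 12.22 kHz.
12.22 kHz > fs/2 = 7.48 kHz, folds to fs − 12.22 kHz = 2.74 kHz.
21.28 kHz mod fs = 6.32 kHz.
6.32 kHz ≤ fs/2 = 7.48 kHz, appears at 6.32 kHz.
Distinct values: {1.2 kHz, 1.76 kHz, 2.74 kHz, 6.32 kHz}.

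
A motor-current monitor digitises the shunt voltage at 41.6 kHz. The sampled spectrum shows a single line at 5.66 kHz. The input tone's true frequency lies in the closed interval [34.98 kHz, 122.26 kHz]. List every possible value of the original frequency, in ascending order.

Frequencies that alias to 5.66 kHz are k·fs ± 5.66 kHz for integer k ≥ 0.
k=0: 5.66 kHz.
k=1: 35.94 kHz, 47.26 kHz.
k=2: 77.54 kHz, 88.86 kHz.
k=3: 119.14 kHz, 130.46 kHz.
k=4: 160.74 kHz, 172.06 kHz.
Within [34.98 kHz, 122.26 kHz]: 35.94 kHz, 47.26 kHz, 77.54 kHz, 88.86 kHz, 119.14 kHz.

35.94 kHz, 47.26 kHz, 77.54 kHz, 88.86 kHz, 119.14 kHz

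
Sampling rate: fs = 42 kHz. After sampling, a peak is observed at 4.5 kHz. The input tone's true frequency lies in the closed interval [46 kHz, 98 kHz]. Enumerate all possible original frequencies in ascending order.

46.5 kHz, 79.5 kHz, 88.5 kHz

Frequencies that alias to 4.5 kHz are k·fs ± 4.5 kHz for integer k ≥ 0.
k=0: 4.5 kHz.
k=1: 37.5 kHz, 46.5 kHz.
k=2: 79.5 kHz, 88.5 kHz.
k=3: 121.5 kHz, 130.5 kHz.
Within [46 kHz, 98 kHz]: 46.5 kHz, 79.5 kHz, 88.5 kHz.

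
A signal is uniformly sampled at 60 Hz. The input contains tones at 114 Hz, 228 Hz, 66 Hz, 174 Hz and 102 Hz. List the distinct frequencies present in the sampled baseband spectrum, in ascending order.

6 Hz, 12 Hz, 18 Hz

fs/2 = 30 Hz.
114 Hz mod fs = 54 Hz.
54 Hz > fs/2 = 30 Hz, folds to fs − 54 Hz = 6 Hz.
228 Hz mod fs = 48 Hz.
48 Hz > fs/2 = 30 Hz, folds to fs − 48 Hz = 12 Hz.
66 Hz mod fs = 6 Hz.
6 Hz ≤ fs/2 = 30 Hz, appears at 6 Hz.
174 Hz mod fs = 54 Hz.
54 Hz > fs/2 = 30 Hz, folds to fs − 54 Hz = 6 Hz.
102 Hz mod fs = 42 Hz.
42 Hz > fs/2 = 30 Hz, folds to fs − 42 Hz = 18 Hz.
Distinct values: {6 Hz, 12 Hz, 18 Hz}.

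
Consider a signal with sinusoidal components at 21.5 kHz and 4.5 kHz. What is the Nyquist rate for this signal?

43 kHz

Highest-frequency component: 21.5 kHz.
Nyquist rate = 2 × 21.5 kHz = 43 kHz.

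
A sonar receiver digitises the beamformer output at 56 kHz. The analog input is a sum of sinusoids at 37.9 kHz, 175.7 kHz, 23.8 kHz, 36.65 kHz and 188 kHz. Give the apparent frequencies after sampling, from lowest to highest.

7.7 kHz, 18.1 kHz, 19.35 kHz, 20 kHz, 23.8 kHz

fs/2 = 28 kHz.
37.9 kHz > fs/2 = 28 kHz, folds to fs − 37.9 kHz = 18.1 kHz.
175.7 kHz mod fs = 7.7 kHz.
7.7 kHz ≤ fs/2 = 28 kHz, appears at 7.7 kHz.
23.8 kHz ≤ fs/2 = 28 kHz, passes unchanged.
36.65 kHz > fs/2 = 28 kHz, folds to fs − 36.65 kHz = 19.35 kHz.
188 kHz mod fs = 20 kHz.
20 kHz ≤ fs/2 = 28 kHz, appears at 20 kHz.
Distinct values: {7.7 kHz, 18.1 kHz, 19.35 kHz, 20 kHz, 23.8 kHz}.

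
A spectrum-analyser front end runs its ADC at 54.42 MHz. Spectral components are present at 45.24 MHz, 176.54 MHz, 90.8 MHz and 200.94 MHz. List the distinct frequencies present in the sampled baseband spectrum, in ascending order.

9.18 MHz, 13.28 MHz, 16.74 MHz, 18.04 MHz

fs/2 = 27.21 MHz.
45.24 MHz > fs/2 = 27.21 MHz, folds to fs − 45.24 MHz = 9.18 MHz.
176.54 MHz mod fs = 13.28 MHz.
13.28 MHz ≤ fs/2 = 27.21 MHz, appears at 13.28 MHz.
90.8 MHz mod fs = 36.38 MHz.
36.38 MHz > fs/2 = 27.21 MHz, folds to fs − 36.38 MHz = 18.04 MHz.
200.94 MHz mod fs = 37.68 MHz.
37.68 MHz > fs/2 = 27.21 MHz, folds to fs − 37.68 MHz = 16.74 MHz.
Distinct values: {9.18 MHz, 13.28 MHz, 16.74 MHz, 18.04 MHz}.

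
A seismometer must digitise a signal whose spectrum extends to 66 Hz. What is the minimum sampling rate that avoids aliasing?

132 Hz

Nyquist rate = 2 × 66 Hz = 132 Hz.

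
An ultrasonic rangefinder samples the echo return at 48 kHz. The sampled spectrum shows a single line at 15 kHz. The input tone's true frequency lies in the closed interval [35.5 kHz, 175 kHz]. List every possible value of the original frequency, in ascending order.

Frequencies that alias to 15 kHz are k·fs ± 15 kHz for integer k ≥ 0.
k=0: 15 kHz.
k=1: 33 kHz, 63 kHz.
k=2: 81 kHz, 111 kHz.
k=3: 129 kHz, 159 kHz.
k=4: 177 kHz, 207 kHz.
Within [35.5 kHz, 175 kHz]: 63 kHz, 81 kHz, 111 kHz, 129 kHz, 159 kHz.

63 kHz, 81 kHz, 111 kHz, 129 kHz, 159 kHz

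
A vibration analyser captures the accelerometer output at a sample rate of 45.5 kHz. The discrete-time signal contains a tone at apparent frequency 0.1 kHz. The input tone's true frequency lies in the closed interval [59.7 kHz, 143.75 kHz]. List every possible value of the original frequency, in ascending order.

90.9 kHz, 91.1 kHz, 136.4 kHz, 136.6 kHz

Frequencies that alias to 0.1 kHz are k·fs ± 0.1 kHz for integer k ≥ 0.
k=0: 0.1 kHz.
k=1: 45.4 kHz, 45.6 kHz.
k=2: 90.9 kHz, 91.1 kHz.
k=3: 136.4 kHz, 136.6 kHz.
k=4: 181.9 kHz, 182.1 kHz.
Within [59.7 kHz, 143.75 kHz]: 90.9 kHz, 91.1 kHz, 136.4 kHz, 136.6 kHz.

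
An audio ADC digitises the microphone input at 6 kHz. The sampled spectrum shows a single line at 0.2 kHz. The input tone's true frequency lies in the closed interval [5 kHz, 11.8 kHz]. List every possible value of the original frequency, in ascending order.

5.8 kHz, 6.2 kHz, 11.8 kHz

Frequencies that alias to 0.2 kHz are k·fs ± 0.2 kHz for integer k ≥ 0.
k=0: 0.2 kHz.
k=1: 5.8 kHz, 6.2 kHz.
k=2: 11.8 kHz, 12.2 kHz.
k=3: 17.8 kHz, 18.2 kHz.
Within [5 kHz, 11.8 kHz]: 5.8 kHz, 6.2 kHz, 11.8 kHz.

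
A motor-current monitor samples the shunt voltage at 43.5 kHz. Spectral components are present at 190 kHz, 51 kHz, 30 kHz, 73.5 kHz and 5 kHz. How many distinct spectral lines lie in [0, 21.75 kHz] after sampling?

4

fs/2 = 21.75 kHz.
190 kHz mod fs = 16 kHz.
16 kHz ≤ fs/2 = 21.75 kHz, appears at 16 kHz.
51 kHz mod fs = 7.5 kHz.
7.5 kHz ≤ fs/2 = 21.75 kHz, appears at 7.5 kHz.
30 kHz > fs/2 = 21.75 kHz, folds to fs − 30 kHz = 13.5 kHz.
73.5 kHz mod fs = 30 kHz.
30 kHz > fs/2 = 21.75 kHz, folds to fs − 30 kHz = 13.5 kHz.
5 kHz ≤ fs/2 = 21.75 kHz, passes unchanged.
Distinct values: {5 kHz, 7.5 kHz, 13.5 kHz, 16 kHz} → 4.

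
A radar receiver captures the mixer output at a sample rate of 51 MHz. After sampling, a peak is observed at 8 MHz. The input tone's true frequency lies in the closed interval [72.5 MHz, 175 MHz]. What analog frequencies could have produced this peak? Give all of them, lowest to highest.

Frequencies that alias to 8 MHz are k·fs ± 8 MHz for integer k ≥ 0.
k=0: 8 MHz.
k=1: 43 MHz, 59 MHz.
k=2: 94 MHz, 110 MHz.
k=3: 145 MHz, 161 MHz.
k=4: 196 MHz, 212 MHz.
Within [72.5 MHz, 175 MHz]: 94 MHz, 110 MHz, 145 MHz, 161 MHz.

94 MHz, 110 MHz, 145 MHz, 161 MHz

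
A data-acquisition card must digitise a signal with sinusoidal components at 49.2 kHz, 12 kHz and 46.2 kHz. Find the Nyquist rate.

Highest-frequency component: 49.2 kHz.
Nyquist rate = 2 × 49.2 kHz = 98.4 kHz.

98.4 kHz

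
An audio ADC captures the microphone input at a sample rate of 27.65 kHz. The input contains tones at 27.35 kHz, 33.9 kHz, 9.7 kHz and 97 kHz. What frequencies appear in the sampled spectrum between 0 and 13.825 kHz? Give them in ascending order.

fs/2 = 13.825 kHz.
27.35 kHz > fs/2 = 13.825 kHz, folds to fs − 27.35 kHz = 0.3 kHz.
33.9 kHz mod fs = 6.25 kHz.
6.25 kHz ≤ fs/2 = 13.825 kHz, appears at 6.25 kHz.
9.7 kHz ≤ fs/2 = 13.825 kHz, passes unchanged.
97 kHz mod fs = 14.05 kHz.
14.05 kHz > fs/2 = 13.825 kHz, folds to fs − 14.05 kHz = 13.6 kHz.
Distinct values: {0.3 kHz, 6.25 kHz, 9.7 kHz, 13.6 kHz}.

0.3 kHz, 6.25 kHz, 9.7 kHz, 13.6 kHz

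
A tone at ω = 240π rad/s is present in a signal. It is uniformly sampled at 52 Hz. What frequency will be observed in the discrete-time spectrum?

16 Hz

ω = 240π rad/s → f = ω/(2π) = 120 Hz.
120 Hz mod fs = 16 Hz.
16 Hz ≤ fs/2 = 26 Hz, appears at 16 Hz.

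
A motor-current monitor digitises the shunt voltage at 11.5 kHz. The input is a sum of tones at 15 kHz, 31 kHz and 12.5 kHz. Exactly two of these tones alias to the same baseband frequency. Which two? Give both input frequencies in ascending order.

fs/2 = 5.75 kHz.
15 kHz mod fs = 3.5 kHz.
3.5 kHz ≤ fs/2 = 5.75 kHz, appears at 3.5 kHz.
31 kHz mod fs = 8 kHz.
8 kHz > fs/2 = 5.75 kHz, folds to fs − 8 kHz = 3.5 kHz.
12.5 kHz mod fs = 1 kHz.
1 kHz ≤ fs/2 = 5.75 kHz, appears at 1 kHz.
15 kHz and 31 kHz both map to 3.5 kHz.

15 kHz, 31 kHz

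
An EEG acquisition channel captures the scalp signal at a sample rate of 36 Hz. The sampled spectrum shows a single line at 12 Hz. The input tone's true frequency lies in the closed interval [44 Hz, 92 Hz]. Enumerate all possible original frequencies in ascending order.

48 Hz, 60 Hz, 84 Hz

Frequencies that alias to 12 Hz are k·fs ± 12 Hz for integer k ≥ 0.
k=0: 12 Hz.
k=1: 24 Hz, 48 Hz.
k=2: 60 Hz, 84 Hz.
k=3: 96 Hz, 120 Hz.
Within [44 Hz, 92 Hz]: 48 Hz, 60 Hz, 84 Hz.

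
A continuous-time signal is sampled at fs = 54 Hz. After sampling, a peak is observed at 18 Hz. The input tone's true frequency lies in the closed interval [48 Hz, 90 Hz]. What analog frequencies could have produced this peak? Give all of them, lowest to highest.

Frequencies that alias to 18 Hz are k·fs ± 18 Hz for integer k ≥ 0.
k=0: 18 Hz.
k=1: 36 Hz, 72 Hz.
k=2: 90 Hz, 126 Hz.
k=3: 144 Hz, 180 Hz.
Within [48 Hz, 90 Hz]: 72 Hz, 90 Hz.

72 Hz, 90 Hz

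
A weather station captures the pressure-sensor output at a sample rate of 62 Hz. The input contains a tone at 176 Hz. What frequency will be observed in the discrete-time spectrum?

10 Hz

176 Hz mod fs = 52 Hz.
52 Hz > fs/2 = 31 Hz, folds to fs − 52 Hz = 10 Hz.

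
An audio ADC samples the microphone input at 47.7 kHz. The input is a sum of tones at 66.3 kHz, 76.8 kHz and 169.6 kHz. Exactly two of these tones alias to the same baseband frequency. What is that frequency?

18.6 kHz

fs/2 = 23.85 kHz.
66.3 kHz mod fs = 18.6 kHz.
18.6 kHz ≤ fs/2 = 23.85 kHz, appears at 18.6 kHz.
76.8 kHz mod fs = 29.1 kHz.
29.1 kHz > fs/2 = 23.85 kHz, folds to fs − 29.1 kHz = 18.6 kHz.
169.6 kHz mod fs = 26.5 kHz.
26.5 kHz > fs/2 = 23.85 kHz, folds to fs − 26.5 kHz = 21.2 kHz.
66.3 kHz and 76.8 kHz both map to 18.6 kHz.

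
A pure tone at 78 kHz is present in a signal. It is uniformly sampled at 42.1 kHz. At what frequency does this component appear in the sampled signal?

6.2 kHz

78 kHz mod fs = 35.9 kHz.
35.9 kHz > fs/2 = 21.05 kHz, folds to fs − 35.9 kHz = 6.2 kHz.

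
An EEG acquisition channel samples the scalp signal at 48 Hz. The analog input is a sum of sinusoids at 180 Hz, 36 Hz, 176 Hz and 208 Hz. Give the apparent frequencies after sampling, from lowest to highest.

fs/2 = 24 Hz.
180 Hz mod fs = 36 Hz.
36 Hz > fs/2 = 24 Hz, folds to fs − 36 Hz = 12 Hz.
36 Hz > fs/2 = 24 Hz, folds to fs − 36 Hz = 12 Hz.
176 Hz mod fs = 32 Hz.
32 Hz > fs/2 = 24 Hz, folds to fs − 32 Hz = 16 Hz.
208 Hz mod fs = 16 Hz.
16 Hz ≤ fs/2 = 24 Hz, appears at 16 Hz.
Distinct values: {12 Hz, 16 Hz}.

12 Hz, 16 Hz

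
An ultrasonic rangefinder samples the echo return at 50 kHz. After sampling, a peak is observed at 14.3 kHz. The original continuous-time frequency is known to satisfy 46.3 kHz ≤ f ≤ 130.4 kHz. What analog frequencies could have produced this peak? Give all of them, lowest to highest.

Frequencies that alias to 14.3 kHz are k·fs ± 14.3 kHz for integer k ≥ 0.
k=0: 14.3 kHz.
k=1: 35.7 kHz, 64.3 kHz.
k=2: 85.7 kHz, 114.3 kHz.
k=3: 135.7 kHz, 164.3 kHz.
Within [46.3 kHz, 130.4 kHz]: 64.3 kHz, 85.7 kHz, 114.3 kHz.

64.3 kHz, 85.7 kHz, 114.3 kHz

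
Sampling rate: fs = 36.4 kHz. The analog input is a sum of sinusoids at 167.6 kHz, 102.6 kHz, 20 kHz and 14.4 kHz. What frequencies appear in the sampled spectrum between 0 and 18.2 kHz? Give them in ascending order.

fs/2 = 18.2 kHz.
167.6 kHz mod fs = 22 kHz.
22 kHz > fs/2 = 18.2 kHz, folds to fs − 22 kHz = 14.4 kHz.
102.6 kHz mod fs = 29.8 kHz.
29.8 kHz > fs/2 = 18.2 kHz, folds to fs − 29.8 kHz = 6.6 kHz.
20 kHz > fs/2 = 18.2 kHz, folds to fs − 20 kHz = 16.4 kHz.
14.4 kHz ≤ fs/2 = 18.2 kHz, passes unchanged.
Distinct values: {6.6 kHz, 14.4 kHz, 16.4 kHz}.

6.6 kHz, 14.4 kHz, 16.4 kHz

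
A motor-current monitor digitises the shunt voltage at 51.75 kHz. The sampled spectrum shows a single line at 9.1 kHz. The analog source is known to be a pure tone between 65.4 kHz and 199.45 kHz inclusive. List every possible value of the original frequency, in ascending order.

94.4 kHz, 112.6 kHz, 146.15 kHz, 164.35 kHz, 197.9 kHz

Frequencies that alias to 9.1 kHz are k·fs ± 9.1 kHz for integer k ≥ 0.
k=0: 9.1 kHz.
k=1: 42.65 kHz, 60.85 kHz.
k=2: 94.4 kHz, 112.6 kHz.
k=3: 146.15 kHz, 164.35 kHz.
k=4: 197.9 kHz, 216.1 kHz.
k=5: 249.65 kHz, 267.85 kHz.
Within [65.4 kHz, 199.45 kHz]: 94.4 kHz, 112.6 kHz, 146.15 kHz, 164.35 kHz, 197.9 kHz.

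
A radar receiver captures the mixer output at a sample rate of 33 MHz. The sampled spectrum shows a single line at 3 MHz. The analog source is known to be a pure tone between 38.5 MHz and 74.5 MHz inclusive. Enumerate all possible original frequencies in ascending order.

Frequencies that alias to 3 MHz are k·fs ± 3 MHz for integer k ≥ 0.
k=0: 3 MHz.
k=1: 30 MHz, 36 MHz.
k=2: 63 MHz, 69 MHz.
k=3: 96 MHz, 102 MHz.
Within [38.5 MHz, 74.5 MHz]: 63 MHz, 69 MHz.

63 MHz, 69 MHz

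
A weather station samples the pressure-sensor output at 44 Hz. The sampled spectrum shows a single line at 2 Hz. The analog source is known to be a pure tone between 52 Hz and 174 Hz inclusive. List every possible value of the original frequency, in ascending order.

86 Hz, 90 Hz, 130 Hz, 134 Hz, 174 Hz

Frequencies that alias to 2 Hz are k·fs ± 2 Hz for integer k ≥ 0.
k=0: 2 Hz.
k=1: 42 Hz, 46 Hz.
k=2: 86 Hz, 90 Hz.
k=3: 130 Hz, 134 Hz.
k=4: 174 Hz, 178 Hz.
k=5: 218 Hz, 222 Hz.
Within [52 Hz, 174 Hz]: 86 Hz, 90 Hz, 130 Hz, 134 Hz, 174 Hz.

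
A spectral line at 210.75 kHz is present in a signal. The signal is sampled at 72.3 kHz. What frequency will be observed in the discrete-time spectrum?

210.75 kHz mod fs = 66.15 kHz.
66.15 kHz > fs/2 = 36.15 kHz, folds to fs − 66.15 kHz = 6.15 kHz.

6.15 kHz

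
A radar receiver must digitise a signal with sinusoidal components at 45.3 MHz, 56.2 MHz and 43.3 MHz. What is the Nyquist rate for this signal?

112.4 MHz

Highest-frequency component: 56.2 MHz.
Nyquist rate = 2 × 56.2 MHz = 112.4 MHz.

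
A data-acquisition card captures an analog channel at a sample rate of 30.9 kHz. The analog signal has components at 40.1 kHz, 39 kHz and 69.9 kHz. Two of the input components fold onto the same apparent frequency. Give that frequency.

8.1 kHz

fs/2 = 15.45 kHz.
40.1 kHz mod fs = 9.2 kHz.
9.2 kHz ≤ fs/2 = 15.45 kHz, appears at 9.2 kHz.
39 kHz mod fs = 8.1 kHz.
8.1 kHz ≤ fs/2 = 15.45 kHz, appears at 8.1 kHz.
69.9 kHz mod fs = 8.1 kHz.
8.1 kHz ≤ fs/2 = 15.45 kHz, appears at 8.1 kHz.
39 kHz and 69.9 kHz both map to 8.1 kHz.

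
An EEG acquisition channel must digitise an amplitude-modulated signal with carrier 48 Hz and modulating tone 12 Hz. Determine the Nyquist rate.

AM sidebands sit at fc ± fm = 36 Hz and 60 Hz.
Highest-frequency component: 60 Hz.
Nyquist rate = 2 × 60 Hz = 120 Hz.

120 Hz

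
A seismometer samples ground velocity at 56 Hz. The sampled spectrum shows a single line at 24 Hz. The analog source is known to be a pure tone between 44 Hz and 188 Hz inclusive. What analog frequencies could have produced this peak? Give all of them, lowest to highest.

Frequencies that alias to 24 Hz are k·fs ± 24 Hz for integer k ≥ 0.
k=0: 24 Hz.
k=1: 32 Hz, 80 Hz.
k=2: 88 Hz, 136 Hz.
k=3: 144 Hz, 192 Hz.
k=4: 200 Hz, 248 Hz.
Within [44 Hz, 188 Hz]: 80 Hz, 88 Hz, 136 Hz, 144 Hz.

80 Hz, 88 Hz, 136 Hz, 144 Hz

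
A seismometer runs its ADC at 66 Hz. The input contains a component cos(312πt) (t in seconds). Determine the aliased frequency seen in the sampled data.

24 Hz

ω = 312π rad/s → f = ω/(2π) = 156 Hz.
156 Hz mod fs = 24 Hz.
24 Hz ≤ fs/2 = 33 Hz, appears at 24 Hz.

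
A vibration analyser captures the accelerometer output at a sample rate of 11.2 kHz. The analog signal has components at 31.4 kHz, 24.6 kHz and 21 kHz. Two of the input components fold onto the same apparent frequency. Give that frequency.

2.2 kHz

fs/2 = 5.6 kHz.
31.4 kHz mod fs = 9 kHz.
9 kHz > fs/2 = 5.6 kHz, folds to fs − 9 kHz = 2.2 kHz.
24.6 kHz mod fs = 2.2 kHz.
2.2 kHz ≤ fs/2 = 5.6 kHz, appears at 2.2 kHz.
21 kHz mod fs = 9.8 kHz.
9.8 kHz > fs/2 = 5.6 kHz, folds to fs − 9.8 kHz = 1.4 kHz.
24.6 kHz and 31.4 kHz both map to 2.2 kHz.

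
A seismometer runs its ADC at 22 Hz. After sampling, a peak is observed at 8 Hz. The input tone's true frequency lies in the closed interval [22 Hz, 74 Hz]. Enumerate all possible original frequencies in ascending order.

30 Hz, 36 Hz, 52 Hz, 58 Hz, 74 Hz

Frequencies that alias to 8 Hz are k·fs ± 8 Hz for integer k ≥ 0.
k=0: 8 Hz.
k=1: 14 Hz, 30 Hz.
k=2: 36 Hz, 52 Hz.
k=3: 58 Hz, 74 Hz.
k=4: 80 Hz, 96 Hz.
Within [22 Hz, 74 Hz]: 30 Hz, 36 Hz, 52 Hz, 58 Hz, 74 Hz.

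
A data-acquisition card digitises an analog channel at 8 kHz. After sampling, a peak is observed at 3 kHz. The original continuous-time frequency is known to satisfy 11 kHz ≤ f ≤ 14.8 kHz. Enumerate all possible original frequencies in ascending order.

Frequencies that alias to 3 kHz are k·fs ± 3 kHz for integer k ≥ 0.
k=0: 3 kHz.
k=1: 5 kHz, 11 kHz.
k=2: 13 kHz, 19 kHz.
k=3: 21 kHz, 27 kHz.
Within [11 kHz, 14.8 kHz]: 11 kHz, 13 kHz.

11 kHz, 13 kHz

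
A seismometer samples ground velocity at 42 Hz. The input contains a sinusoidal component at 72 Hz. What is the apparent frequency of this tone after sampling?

72 Hz mod fs = 30 Hz.
30 Hz > fs/2 = 21 Hz, folds to fs − 30 Hz = 12 Hz.

12 Hz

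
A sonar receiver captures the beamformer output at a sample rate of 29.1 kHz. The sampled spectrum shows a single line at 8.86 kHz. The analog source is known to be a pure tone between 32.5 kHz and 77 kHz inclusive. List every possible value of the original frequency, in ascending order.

37.96 kHz, 49.34 kHz, 67.06 kHz

Frequencies that alias to 8.86 kHz are k·fs ± 8.86 kHz for integer k ≥ 0.
k=0: 8.86 kHz.
k=1: 20.24 kHz, 37.96 kHz.
k=2: 49.34 kHz, 67.06 kHz.
k=3: 78.44 kHz, 96.16 kHz.
Within [32.5 kHz, 77 kHz]: 37.96 kHz, 49.34 kHz, 67.06 kHz.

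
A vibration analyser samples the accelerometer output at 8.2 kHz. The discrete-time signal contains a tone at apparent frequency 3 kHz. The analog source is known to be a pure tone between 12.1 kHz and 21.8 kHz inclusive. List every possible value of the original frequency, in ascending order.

13.4 kHz, 19.4 kHz, 21.6 kHz

Frequencies that alias to 3 kHz are k·fs ± 3 kHz for integer k ≥ 0.
k=0: 3 kHz.
k=1: 5.2 kHz, 11.2 kHz.
k=2: 13.4 kHz, 19.4 kHz.
k=3: 21.6 kHz, 27.6 kHz.
k=4: 29.8 kHz, 35.8 kHz.
Within [12.1 kHz, 21.8 kHz]: 13.4 kHz, 19.4 kHz, 21.6 kHz.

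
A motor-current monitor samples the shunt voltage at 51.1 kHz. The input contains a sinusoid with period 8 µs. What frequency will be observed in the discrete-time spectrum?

T = 8 µs → f = 1/T = 125 kHz.
125 kHz mod fs = 22.8 kHz.
22.8 kHz ≤ fs/2 = 25.55 kHz, appears at 22.8 kHz.

22.8 kHz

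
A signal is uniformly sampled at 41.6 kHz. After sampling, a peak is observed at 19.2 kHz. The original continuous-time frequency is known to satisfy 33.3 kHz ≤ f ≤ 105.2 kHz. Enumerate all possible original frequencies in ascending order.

60.8 kHz, 64 kHz, 102.4 kHz

Frequencies that alias to 19.2 kHz are k·fs ± 19.2 kHz for integer k ≥ 0.
k=0: 19.2 kHz.
k=1: 22.4 kHz, 60.8 kHz.
k=2: 64 kHz, 102.4 kHz.
k=3: 105.6 kHz, 144 kHz.
Within [33.3 kHz, 105.2 kHz]: 60.8 kHz, 64 kHz, 102.4 kHz.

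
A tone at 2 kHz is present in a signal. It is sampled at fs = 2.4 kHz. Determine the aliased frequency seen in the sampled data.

0.4 kHz

2 kHz > fs/2 = 1.2 kHz, folds to fs − 2 kHz = 0.4 kHz.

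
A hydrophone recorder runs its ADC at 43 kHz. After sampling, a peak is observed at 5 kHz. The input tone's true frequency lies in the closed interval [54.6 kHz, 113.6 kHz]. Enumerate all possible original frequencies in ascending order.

Frequencies that alias to 5 kHz are k·fs ± 5 kHz for integer k ≥ 0.
k=0: 5 kHz.
k=1: 38 kHz, 48 kHz.
k=2: 81 kHz, 91 kHz.
k=3: 124 kHz, 134 kHz.
Within [54.6 kHz, 113.6 kHz]: 81 kHz, 91 kHz.

81 kHz, 91 kHz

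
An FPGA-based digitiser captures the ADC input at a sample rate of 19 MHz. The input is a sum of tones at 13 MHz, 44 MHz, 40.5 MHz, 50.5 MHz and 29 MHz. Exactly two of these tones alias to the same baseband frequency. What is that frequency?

6 MHz

fs/2 = 9.5 MHz.
13 MHz > fs/2 = 9.5 MHz, folds to fs − 13 MHz = 6 MHz.
44 MHz mod fs = 6 MHz.
6 MHz ≤ fs/2 = 9.5 MHz, appears at 6 MHz.
40.5 MHz mod fs = 2.5 MHz.
2.5 MHz ≤ fs/2 = 9.5 MHz, appears at 2.5 MHz.
50.5 MHz mod fs = 12.5 MHz.
12.5 MHz > fs/2 = 9.5 MHz, folds to fs − 12.5 MHz = 6.5 MHz.
29 MHz mod fs = 10 MHz.
10 MHz > fs/2 = 9.5 MHz, folds to fs − 10 MHz = 9 MHz.
13 MHz and 44 MHz both map to 6 MHz.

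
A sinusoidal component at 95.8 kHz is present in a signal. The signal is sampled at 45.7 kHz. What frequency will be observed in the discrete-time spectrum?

4.4 kHz

95.8 kHz mod fs = 4.4 kHz.
4.4 kHz ≤ fs/2 = 22.85 kHz, appears at 4.4 kHz.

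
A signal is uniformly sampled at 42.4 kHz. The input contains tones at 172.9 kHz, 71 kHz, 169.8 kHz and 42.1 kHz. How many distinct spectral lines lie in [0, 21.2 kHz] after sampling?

fs/2 = 21.2 kHz.
172.9 kHz mod fs = 3.3 kHz.
3.3 kHz ≤ fs/2 = 21.2 kHz, appears at 3.3 kHz.
71 kHz mod fs = 28.6 kHz.
28.6 kHz > fs/2 = 21.2 kHz, folds to fs − 28.6 kHz = 13.8 kHz.
169.8 kHz mod fs = 0.2 kHz.
0.2 kHz ≤ fs/2 = 21.2 kHz, appears at 0.2 kHz.
42.1 kHz > fs/2 = 21.2 kHz, folds to fs − 42.1 kHz = 0.3 kHz.
Distinct values: {0.2 kHz, 0.3 kHz, 3.3 kHz, 13.8 kHz} → 4.

4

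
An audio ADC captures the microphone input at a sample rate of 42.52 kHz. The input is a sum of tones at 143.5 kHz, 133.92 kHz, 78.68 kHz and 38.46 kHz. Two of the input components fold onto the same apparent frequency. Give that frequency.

fs/2 = 21.26 kHz.
143.5 kHz mod fs = 15.94 kHz.
15.94 kHz ≤ fs/2 = 21.26 kHz, appears at 15.94 kHz.
133.92 kHz mod fs = 6.36 kHz.
6.36 kHz ≤ fs/2 = 21.26 kHz, appears at 6.36 kHz.
78.68 kHz mod fs = 36.16 kHz.
36.16 kHz > fs/2 = 21.26 kHz, folds to fs − 36.16 kHz = 6.36 kHz.
38.46 kHz > fs/2 = 21.26 kHz, folds to fs − 38.46 kHz = 4.06 kHz.
78.68 kHz and 133.92 kHz both map to 6.36 kHz.

6.36 kHz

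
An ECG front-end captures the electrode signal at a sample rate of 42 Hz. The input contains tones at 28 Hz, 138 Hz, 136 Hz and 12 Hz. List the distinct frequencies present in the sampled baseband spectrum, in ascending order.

fs/2 = 21 Hz.
28 Hz > fs/2 = 21 Hz, folds to fs − 28 Hz = 14 Hz.
138 Hz mod fs = 12 Hz.
12 Hz ≤ fs/2 = 21 Hz, appears at 12 Hz.
136 Hz mod fs = 10 Hz.
10 Hz ≤ fs/2 = 21 Hz, appears at 10 Hz.
12 Hz ≤ fs/2 = 21 Hz, passes unchanged.
Distinct values: {10 Hz, 12 Hz, 14 Hz}.

10 Hz, 12 Hz, 14 Hz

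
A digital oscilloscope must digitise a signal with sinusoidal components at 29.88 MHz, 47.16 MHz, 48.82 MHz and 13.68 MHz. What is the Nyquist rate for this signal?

Highest-frequency component: 48.82 MHz.
Nyquist rate = 2 × 48.82 MHz = 97.64 MHz.

97.64 MHz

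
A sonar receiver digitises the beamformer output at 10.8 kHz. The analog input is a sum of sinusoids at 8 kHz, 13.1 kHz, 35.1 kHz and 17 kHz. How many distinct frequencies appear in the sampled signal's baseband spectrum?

fs/2 = 5.4 kHz.
8 kHz > fs/2 = 5.4 kHz, folds to fs − 8 kHz = 2.8 kHz.
13.1 kHz mod fs = 2.3 kHz.
2.3 kHz ≤ fs/2 = 5.4 kHz, appears at 2.3 kHz.
35.1 kHz mod fs = 2.7 kHz.
2.7 kHz ≤ fs/2 = 5.4 kHz, appears at 2.7 kHz.
17 kHz mod fs = 6.2 kHz.
6.2 kHz > fs/2 = 5.4 kHz, folds to fs − 6.2 kHz = 4.6 kHz.
Distinct values: {2.3 kHz, 2.7 kHz, 2.8 kHz, 4.6 kHz} → 4.

4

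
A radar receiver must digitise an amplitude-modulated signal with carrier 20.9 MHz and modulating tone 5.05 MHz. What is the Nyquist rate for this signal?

51.9 MHz

AM sidebands sit at fc ± fm = 15.85 MHz and 25.95 MHz.
Highest-frequency component: 25.95 MHz.
Nyquist rate = 2 × 25.95 MHz = 51.9 MHz.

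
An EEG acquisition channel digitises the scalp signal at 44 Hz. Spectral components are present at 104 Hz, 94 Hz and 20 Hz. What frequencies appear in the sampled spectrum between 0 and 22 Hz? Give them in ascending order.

6 Hz, 16 Hz, 20 Hz

fs/2 = 22 Hz.
104 Hz mod fs = 16 Hz.
16 Hz ≤ fs/2 = 22 Hz, appears at 16 Hz.
94 Hz mod fs = 6 Hz.
6 Hz ≤ fs/2 = 22 Hz, appears at 6 Hz.
20 Hz ≤ fs/2 = 22 Hz, passes unchanged.
Distinct values: {6 Hz, 16 Hz, 20 Hz}.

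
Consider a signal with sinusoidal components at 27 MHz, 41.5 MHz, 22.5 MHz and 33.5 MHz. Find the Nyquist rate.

83 MHz

Highest-frequency component: 41.5 MHz.
Nyquist rate = 2 × 41.5 MHz = 83 MHz.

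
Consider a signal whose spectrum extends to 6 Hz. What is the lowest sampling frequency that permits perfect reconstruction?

12 Hz

Nyquist rate = 2 × 6 Hz = 12 Hz.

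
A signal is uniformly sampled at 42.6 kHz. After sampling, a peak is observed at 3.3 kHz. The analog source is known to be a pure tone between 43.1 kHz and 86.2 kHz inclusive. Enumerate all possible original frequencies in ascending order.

45.9 kHz, 81.9 kHz

Frequencies that alias to 3.3 kHz are k·fs ± 3.3 kHz for integer k ≥ 0.
k=0: 3.3 kHz.
k=1: 39.3 kHz, 45.9 kHz.
k=2: 81.9 kHz, 88.5 kHz.
k=3: 124.5 kHz, 131.1 kHz.
Within [43.1 kHz, 86.2 kHz]: 45.9 kHz, 81.9 kHz.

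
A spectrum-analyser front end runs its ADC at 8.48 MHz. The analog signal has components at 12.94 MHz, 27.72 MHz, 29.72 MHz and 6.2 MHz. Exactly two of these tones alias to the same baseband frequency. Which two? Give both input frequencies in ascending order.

fs/2 = 4.24 MHz.
12.94 MHz mod fs = 4.46 MHz.
4.46 MHz > fs/2 = 4.24 MHz, folds to fs − 4.46 MHz = 4.02 MHz.
27.72 MHz mod fs = 2.28 MHz.
2.28 MHz ≤ fs/2 = 4.24 MHz, appears at 2.28 MHz.
29.72 MHz mod fs = 4.28 MHz.
4.28 MHz > fs/2 = 4.24 MHz, folds to fs − 4.28 MHz = 4.2 MHz.
6.2 MHz > fs/2 = 4.24 MHz, folds to fs − 6.2 MHz = 2.28 MHz.
6.2 MHz and 27.72 MHz both map to 2.28 MHz.

6.2 MHz, 27.72 MHz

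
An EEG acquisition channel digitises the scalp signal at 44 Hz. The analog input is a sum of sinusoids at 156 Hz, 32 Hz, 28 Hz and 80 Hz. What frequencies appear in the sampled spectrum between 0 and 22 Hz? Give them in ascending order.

fs/2 = 22 Hz.
156 Hz mod fs = 24 Hz.
24 Hz > fs/2 = 22 Hz, folds to fs − 24 Hz = 20 Hz.
32 Hz > fs/2 = 22 Hz, folds to fs − 32 Hz = 12 Hz.
28 Hz > fs/2 = 22 Hz, folds to fs − 28 Hz = 16 Hz.
80 Hz mod fs = 36 Hz.
36 Hz > fs/2 = 22 Hz, folds to fs − 36 Hz = 8 Hz.
Distinct values: {8 Hz, 12 Hz, 16 Hz, 20 Hz}.

8 Hz, 12 Hz, 16 Hz, 20 Hz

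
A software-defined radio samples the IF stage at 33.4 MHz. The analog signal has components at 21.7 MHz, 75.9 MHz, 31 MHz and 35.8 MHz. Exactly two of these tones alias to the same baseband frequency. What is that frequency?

fs/2 = 16.7 MHz.
21.7 MHz > fs/2 = 16.7 MHz, folds to fs − 21.7 MHz = 11.7 MHz.
75.9 MHz mod fs = 9.1 MHz.
9.1 MHz ≤ fs/2 = 16.7 MHz, appears at 9.1 MHz.
31 MHz > fs/2 = 16.7 MHz, folds to fs − 31 MHz = 2.4 MHz.
35.8 MHz mod fs = 2.4 MHz.
2.4 MHz ≤ fs/2 = 16.7 MHz, appears at 2.4 MHz.
31 MHz and 35.8 MHz both map to 2.4 MHz.

2.4 MHz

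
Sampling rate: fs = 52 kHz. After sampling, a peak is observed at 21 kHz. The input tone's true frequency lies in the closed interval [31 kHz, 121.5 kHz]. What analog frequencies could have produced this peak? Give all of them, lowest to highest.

31 kHz, 73 kHz, 83 kHz

Frequencies that alias to 21 kHz are k·fs ± 21 kHz for integer k ≥ 0.
k=0: 21 kHz.
k=1: 31 kHz, 73 kHz.
k=2: 83 kHz, 125 kHz.
k=3: 135 kHz, 177 kHz.
Within [31 kHz, 121.5 kHz]: 31 kHz, 73 kHz, 83 kHz.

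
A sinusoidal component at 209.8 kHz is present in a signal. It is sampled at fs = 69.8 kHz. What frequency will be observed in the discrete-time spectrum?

0.4 kHz

209.8 kHz mod fs = 0.4 kHz.
0.4 kHz ≤ fs/2 = 34.9 kHz, appears at 0.4 kHz.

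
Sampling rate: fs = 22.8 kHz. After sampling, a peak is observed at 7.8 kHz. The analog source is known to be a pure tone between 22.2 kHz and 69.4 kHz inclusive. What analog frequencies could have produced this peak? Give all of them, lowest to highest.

Frequencies that alias to 7.8 kHz are k·fs ± 7.8 kHz for integer k ≥ 0.
k=0: 7.8 kHz.
k=1: 15 kHz, 30.6 kHz.
k=2: 37.8 kHz, 53.4 kHz.
k=3: 60.6 kHz, 76.2 kHz.
k=4: 83.4 kHz, 99 kHz.
Within [22.2 kHz, 69.4 kHz]: 30.6 kHz, 37.8 kHz, 53.4 kHz, 60.6 kHz.

30.6 kHz, 37.8 kHz, 53.4 kHz, 60.6 kHz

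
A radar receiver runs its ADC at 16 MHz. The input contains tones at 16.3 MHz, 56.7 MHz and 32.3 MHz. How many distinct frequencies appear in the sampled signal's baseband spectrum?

2

fs/2 = 8 MHz.
16.3 MHz mod fs = 0.3 MHz.
0.3 MHz ≤ fs/2 = 8 MHz, appears at 0.3 MHz.
56.7 MHz mod fs = 8.7 MHz.
8.7 MHz > fs/2 = 8 MHz, folds to fs − 8.7 MHz = 7.3 MHz.
32.3 MHz mod fs = 0.3 MHz.
0.3 MHz ≤ fs/2 = 8 MHz, appears at 0.3 MHz.
Distinct values: {0.3 MHz, 7.3 MHz} → 2.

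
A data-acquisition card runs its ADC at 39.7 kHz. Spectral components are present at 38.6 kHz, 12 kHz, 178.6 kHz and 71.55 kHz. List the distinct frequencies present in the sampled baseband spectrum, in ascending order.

fs/2 = 19.85 kHz.
38.6 kHz > fs/2 = 19.85 kHz, folds to fs − 38.6 kHz = 1.1 kHz.
12 kHz ≤ fs/2 = 19.85 kHz, passes unchanged.
178.6 kHz mod fs = 19.8 kHz.
19.8 kHz ≤ fs/2 = 19.85 kHz, appears at 19.8 kHz.
71.55 kHz mod fs = 31.85 kHz.
31.85 kHz > fs/2 = 19.85 kHz, folds to fs − 31.85 kHz = 7.85 kHz.
Distinct values: {1.1 kHz, 7.85 kHz, 12 kHz, 19.8 kHz}.

1.1 kHz, 7.85 kHz, 12 kHz, 19.8 kHz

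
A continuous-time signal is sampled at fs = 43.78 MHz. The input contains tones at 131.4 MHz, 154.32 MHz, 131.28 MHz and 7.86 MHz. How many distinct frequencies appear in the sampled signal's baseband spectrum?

3

fs/2 = 21.89 MHz.
131.4 MHz mod fs = 0.06 MHz.
0.06 MHz ≤ fs/2 = 21.89 MHz, appears at 0.06 MHz.
154.32 MHz mod fs = 22.98 MHz.
22.98 MHz > fs/2 = 21.89 MHz, folds to fs − 22.98 MHz = 20.8 MHz.
131.28 MHz mod fs = 43.72 MHz.
43.72 MHz > fs/2 = 21.89 MHz, folds to fs − 43.72 MHz = 0.06 MHz.
7.86 MHz ≤ fs/2 = 21.89 MHz, passes unchanged.
Distinct values: {0.06 MHz, 7.86 MHz, 20.8 MHz} → 3.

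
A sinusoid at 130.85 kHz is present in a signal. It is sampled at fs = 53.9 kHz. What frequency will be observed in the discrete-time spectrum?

130.85 kHz mod fs = 23.05 kHz.
23.05 kHz ≤ fs/2 = 26.95 kHz, appears at 23.05 kHz.

23.05 kHz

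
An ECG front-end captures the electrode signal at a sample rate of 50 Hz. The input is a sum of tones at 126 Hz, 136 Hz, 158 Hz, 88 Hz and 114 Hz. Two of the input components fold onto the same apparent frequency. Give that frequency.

fs/2 = 25 Hz.
126 Hz mod fs = 26 Hz.
26 Hz > fs/2 = 25 Hz, folds to fs − 26 Hz = 24 Hz.
136 Hz mod fs = 36 Hz.
36 Hz > fs/2 = 25 Hz, folds to fs − 36 Hz = 14 Hz.
158 Hz mod fs = 8 Hz.
8 Hz ≤ fs/2 = 25 Hz, appears at 8 Hz.
88 Hz mod fs = 38 Hz.
38 Hz > fs/2 = 25 Hz, folds to fs − 38 Hz = 12 Hz.
114 Hz mod fs = 14 Hz.
14 Hz ≤ fs/2 = 25 Hz, appears at 14 Hz.
114 Hz and 136 Hz both map to 14 Hz.

14 Hz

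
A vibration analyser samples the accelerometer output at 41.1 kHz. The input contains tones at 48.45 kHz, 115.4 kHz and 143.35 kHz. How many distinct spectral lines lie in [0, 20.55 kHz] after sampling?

3

fs/2 = 20.55 kHz.
48.45 kHz mod fs = 7.35 kHz.
7.35 kHz ≤ fs/2 = 20.55 kHz, appears at 7.35 kHz.
115.4 kHz mod fs = 33.2 kHz.
33.2 kHz > fs/2 = 20.55 kHz, folds to fs − 33.2 kHz = 7.9 kHz.
143.35 kHz mod fs = 20.05 kHz.
20.05 kHz ≤ fs/2 = 20.55 kHz, appears at 20.05 kHz.
Distinct values: {7.35 kHz, 7.9 kHz, 20.05 kHz} → 3.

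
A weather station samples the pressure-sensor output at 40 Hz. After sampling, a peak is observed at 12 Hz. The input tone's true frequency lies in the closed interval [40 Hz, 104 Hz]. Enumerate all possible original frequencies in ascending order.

52 Hz, 68 Hz, 92 Hz

Frequencies that alias to 12 Hz are k·fs ± 12 Hz for integer k ≥ 0.
k=0: 12 Hz.
k=1: 28 Hz, 52 Hz.
k=2: 68 Hz, 92 Hz.
k=3: 108 Hz, 132 Hz.
Within [40 Hz, 104 Hz]: 52 Hz, 68 Hz, 92 Hz.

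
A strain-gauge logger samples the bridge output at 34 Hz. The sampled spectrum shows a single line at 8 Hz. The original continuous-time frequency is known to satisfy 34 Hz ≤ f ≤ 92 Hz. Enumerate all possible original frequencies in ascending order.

42 Hz, 60 Hz, 76 Hz

Frequencies that alias to 8 Hz are k·fs ± 8 Hz for integer k ≥ 0.
k=0: 8 Hz.
k=1: 26 Hz, 42 Hz.
k=2: 60 Hz, 76 Hz.
k=3: 94 Hz, 110 Hz.
Within [34 Hz, 92 Hz]: 42 Hz, 60 Hz, 76 Hz.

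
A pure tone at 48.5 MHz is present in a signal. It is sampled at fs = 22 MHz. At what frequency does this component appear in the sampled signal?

48.5 MHz mod fs = 4.5 MHz.
4.5 MHz ≤ fs/2 = 11 MHz, appears at 4.5 MHz.

4.5 MHz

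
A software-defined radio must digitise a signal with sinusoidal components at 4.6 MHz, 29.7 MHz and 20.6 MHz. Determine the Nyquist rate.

59.4 MHz

Highest-frequency component: 29.7 MHz.
Nyquist rate = 2 × 29.7 MHz = 59.4 MHz.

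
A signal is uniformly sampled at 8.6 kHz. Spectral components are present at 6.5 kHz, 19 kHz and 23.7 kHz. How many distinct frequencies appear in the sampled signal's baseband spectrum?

2

fs/2 = 4.3 kHz.
6.5 kHz > fs/2 = 4.3 kHz, folds to fs − 6.5 kHz = 2.1 kHz.
19 kHz mod fs = 1.8 kHz.
1.8 kHz ≤ fs/2 = 4.3 kHz, appears at 1.8 kHz.
23.7 kHz mod fs = 6.5 kHz.
6.5 kHz > fs/2 = 4.3 kHz, folds to fs − 6.5 kHz = 2.1 kHz.
Distinct values: {1.8 kHz, 2.1 kHz} → 2.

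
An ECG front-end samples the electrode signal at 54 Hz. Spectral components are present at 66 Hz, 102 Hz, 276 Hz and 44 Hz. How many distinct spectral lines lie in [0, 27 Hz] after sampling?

3

fs/2 = 27 Hz.
66 Hz mod fs = 12 Hz.
12 Hz ≤ fs/2 = 27 Hz, appears at 12 Hz.
102 Hz mod fs = 48 Hz.
48 Hz > fs/2 = 27 Hz, folds to fs − 48 Hz = 6 Hz.
276 Hz mod fs = 6 Hz.
6 Hz ≤ fs/2 = 27 Hz, appears at 6 Hz.
44 Hz > fs/2 = 27 Hz, folds to fs − 44 Hz = 10 Hz.
Distinct values: {6 Hz, 10 Hz, 12 Hz} → 3.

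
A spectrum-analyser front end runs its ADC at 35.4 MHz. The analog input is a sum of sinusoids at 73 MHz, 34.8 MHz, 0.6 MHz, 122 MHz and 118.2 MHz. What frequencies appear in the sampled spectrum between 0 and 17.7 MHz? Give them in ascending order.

0.6 MHz, 2.2 MHz, 12 MHz, 15.8 MHz

fs/2 = 17.7 MHz.
73 MHz mod fs = 2.2 MHz.
2.2 MHz ≤ fs/2 = 17.7 MHz, appears at 2.2 MHz.
34.8 MHz > fs/2 = 17.7 MHz, folds to fs − 34.8 MHz = 0.6 MHz.
0.6 MHz ≤ fs/2 = 17.7 MHz, passes unchanged.
122 MHz mod fs = 15.8 MHz.
15.8 MHz ≤ fs/2 = 17.7 MHz, appears at 15.8 MHz.
118.2 MHz mod fs = 12 MHz.
12 MHz ≤ fs/2 = 17.7 MHz, appears at 12 MHz.
Distinct values: {0.6 MHz, 2.2 MHz, 12 MHz, 15.8 MHz}.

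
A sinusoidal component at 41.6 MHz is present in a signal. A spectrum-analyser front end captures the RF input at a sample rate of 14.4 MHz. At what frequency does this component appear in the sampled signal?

1.6 MHz

41.6 MHz mod fs = 12.8 MHz.
12.8 MHz > fs/2 = 7.2 MHz, folds to fs − 12.8 MHz = 1.6 MHz.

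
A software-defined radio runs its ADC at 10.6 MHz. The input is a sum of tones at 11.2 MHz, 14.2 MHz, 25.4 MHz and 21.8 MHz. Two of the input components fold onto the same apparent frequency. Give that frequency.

0.6 MHz

fs/2 = 5.3 MHz.
11.2 MHz mod fs = 0.6 MHz.
0.6 MHz ≤ fs/2 = 5.3 MHz, appears at 0.6 MHz.
14.2 MHz mod fs = 3.6 MHz.
3.6 MHz ≤ fs/2 = 5.3 MHz, appears at 3.6 MHz.
25.4 MHz mod fs = 4.2 MHz.
4.2 MHz ≤ fs/2 = 5.3 MHz, appears at 4.2 MHz.
21.8 MHz mod fs = 0.6 MHz.
0.6 MHz ≤ fs/2 = 5.3 MHz, appears at 0.6 MHz.
11.2 MHz and 21.8 MHz both map to 0.6 MHz.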